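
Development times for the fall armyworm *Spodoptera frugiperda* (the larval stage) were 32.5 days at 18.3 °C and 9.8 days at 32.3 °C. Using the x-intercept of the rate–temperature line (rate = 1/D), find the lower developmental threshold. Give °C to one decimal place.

Under the model K = D·(T − T_b), so D₁·(T₁ − T_b) = D₂·(T₂ − T_b).
32.5·(18.3 − T_b) = 9.8·(32.3 − T_b)
T_b = (32.5·18.3 − 9.8·32.3) / (32.5 − 9.8) = 278.21 / 22.7 = 12.256 °C ≈ 12.3 °C.

12.3 °C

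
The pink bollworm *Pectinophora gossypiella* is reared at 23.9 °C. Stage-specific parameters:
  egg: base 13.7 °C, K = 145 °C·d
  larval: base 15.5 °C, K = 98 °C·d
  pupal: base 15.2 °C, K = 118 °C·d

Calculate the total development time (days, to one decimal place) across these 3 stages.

39.4 days

egg: 145 / (23.9 − 13.7) = 145 / 10.2 = 14.216 d.
larval: 98 / (23.9 − 15.5) = 98 / 8.4 = 11.667 d.
pupal: 118 / (23.9 − 15.2) = 118 / 8.7 = 13.563 d.
Sum = 39.446 ≈ 39.4 days.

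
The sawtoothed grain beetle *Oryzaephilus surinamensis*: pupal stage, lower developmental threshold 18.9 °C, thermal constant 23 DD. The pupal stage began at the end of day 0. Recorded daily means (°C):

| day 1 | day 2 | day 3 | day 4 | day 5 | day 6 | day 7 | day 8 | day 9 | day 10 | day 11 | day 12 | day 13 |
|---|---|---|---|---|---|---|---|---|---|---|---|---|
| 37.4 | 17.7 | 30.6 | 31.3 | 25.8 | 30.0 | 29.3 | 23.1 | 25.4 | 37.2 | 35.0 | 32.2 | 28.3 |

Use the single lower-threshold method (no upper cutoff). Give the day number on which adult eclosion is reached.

Daily DD above 18.9 °C: 18.5, 0.0, 11.7, 12.4, 6.9, 11.1, 10.4, 4.2, 6.5, 18.3, 16.1, 13.3, 9.4.
Cumulative: 18.5, 18.5, 30.2, 42.6, 49.5, 60.6, 71.0, 75.2, 81.7, 100.0, 116.1, 129.4, 138.8.
The total first reaches 23 DD on day 3.

day 3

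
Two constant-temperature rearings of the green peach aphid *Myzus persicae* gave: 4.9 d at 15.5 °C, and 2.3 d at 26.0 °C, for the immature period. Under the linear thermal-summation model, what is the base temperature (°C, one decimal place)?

Under the model K = D·(T − T_b), so D₁·(T₁ − T_b) = D₂·(T₂ − T_b).
4.9·(15.5 − T_b) = 2.3·(26.0 − T_b)
T_b = (4.9·15.5 − 2.3·26.0) / (4.9 − 2.3) = 16.15 / 2.6 = 6.212 °C ≈ 6.2 °C.

6.2 °C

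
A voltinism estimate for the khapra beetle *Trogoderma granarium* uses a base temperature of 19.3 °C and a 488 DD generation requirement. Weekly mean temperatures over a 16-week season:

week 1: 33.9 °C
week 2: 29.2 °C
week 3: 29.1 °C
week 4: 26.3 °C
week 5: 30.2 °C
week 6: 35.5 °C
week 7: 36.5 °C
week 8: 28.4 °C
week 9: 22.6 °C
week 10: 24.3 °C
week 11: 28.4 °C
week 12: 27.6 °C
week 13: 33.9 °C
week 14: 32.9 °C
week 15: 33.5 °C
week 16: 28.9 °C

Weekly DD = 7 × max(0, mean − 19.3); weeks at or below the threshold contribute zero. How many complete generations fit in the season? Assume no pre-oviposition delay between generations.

Weekly DD (7 × max(0, T̄ − 19.3)): 102.2, 69.3, 68.6, 49.0, 76.3, 113.4, 120.4, 63.7, 23.1, 35.0, 63.7, 58.1, 102.2, 95.2, 99.4, 67.2.
Season total = 1206.8 DD.
Complete generations = ⌊1206.8 / 488⌋ = 2.

2 generations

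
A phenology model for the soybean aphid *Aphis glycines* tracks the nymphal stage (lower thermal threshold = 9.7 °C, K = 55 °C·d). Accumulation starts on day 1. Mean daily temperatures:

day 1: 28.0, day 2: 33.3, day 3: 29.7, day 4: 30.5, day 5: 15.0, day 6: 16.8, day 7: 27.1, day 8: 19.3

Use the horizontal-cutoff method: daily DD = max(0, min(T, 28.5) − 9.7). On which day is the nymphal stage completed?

Daily DD above 9.7 °C (capped at 18.8): 18.3, 18.8, 18.8, 18.8, 5.3, 7.1, 17.4, 9.6.
Cumulative: 18.3, 37.1, 55.9, 74.7, 80.0, 87.1, 104.5, 114.1.
The total first reaches 55 DD on day 3.

day 3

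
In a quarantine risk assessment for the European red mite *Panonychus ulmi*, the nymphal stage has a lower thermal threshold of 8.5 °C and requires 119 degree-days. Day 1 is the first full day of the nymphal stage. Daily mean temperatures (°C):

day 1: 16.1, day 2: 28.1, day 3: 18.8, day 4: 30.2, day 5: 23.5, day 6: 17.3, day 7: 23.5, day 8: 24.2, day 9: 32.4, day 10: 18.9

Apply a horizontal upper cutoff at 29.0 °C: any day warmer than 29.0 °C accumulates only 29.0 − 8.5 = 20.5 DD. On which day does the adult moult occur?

Daily DD above 8.5 °C (capped at 20.5): 7.6, 19.6, 10.3, 20.5, 15.0, 8.8, 15.0, 15.7, 20.5, 10.4.
Cumulative: 7.6, 27.2, 37.5, 58.0, 73.0, 81.8, 96.8, 112.5, 133.0, 143.4.
The total first reaches 119 DD on day 9.

day 9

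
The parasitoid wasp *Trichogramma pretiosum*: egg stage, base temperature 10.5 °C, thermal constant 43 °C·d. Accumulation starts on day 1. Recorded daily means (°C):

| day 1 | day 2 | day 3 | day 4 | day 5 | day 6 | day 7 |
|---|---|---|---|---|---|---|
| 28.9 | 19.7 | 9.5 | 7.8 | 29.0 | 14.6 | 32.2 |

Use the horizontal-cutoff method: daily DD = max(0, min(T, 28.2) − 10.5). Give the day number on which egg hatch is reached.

Daily DD above 10.5 °C (capped at 17.7): 17.7, 9.2, 0.0, 0.0, 17.7, 4.1, 17.7.
Cumulative: 17.7, 26.9, 26.9, 26.9, 44.6, 48.7, 66.4.
The total first reaches 43 DD on day 5.

day 5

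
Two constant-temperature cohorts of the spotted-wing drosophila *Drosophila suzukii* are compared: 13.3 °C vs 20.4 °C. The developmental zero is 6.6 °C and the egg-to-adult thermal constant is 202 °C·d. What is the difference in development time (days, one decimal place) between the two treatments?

15.5 days

At 13.3 °C: 202 / (13.3 − 6.6) = 202 / 6.7 = 30.149 d.
At 20.4 °C: 202 / (20.4 − 6.6) = 202 / 13.8 = 14.638 d.
Difference = |30.149 − 14.638| = 15.512 ≈ 15.5 days.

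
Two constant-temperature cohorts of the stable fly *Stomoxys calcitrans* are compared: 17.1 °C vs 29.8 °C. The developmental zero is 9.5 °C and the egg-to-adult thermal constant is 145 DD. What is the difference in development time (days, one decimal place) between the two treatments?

At 17.1 °C: 145 / (17.1 − 9.5) = 145 / 7.6 = 19.079 d.
At 29.8 °C: 145 / (29.8 − 9.5) = 145 / 20.3 = 7.143 d.
Difference = |19.079 − 7.143| = 11.936 ≈ 11.9 days.

11.9 days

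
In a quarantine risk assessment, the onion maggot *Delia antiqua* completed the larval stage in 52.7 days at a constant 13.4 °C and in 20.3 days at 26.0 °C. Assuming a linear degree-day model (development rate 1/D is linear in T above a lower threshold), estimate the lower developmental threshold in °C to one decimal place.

5.5 °C

Under the model K = D·(T − T_b), so D₁·(T₁ − T_b) = D₂·(T₂ − T_b).
52.7·(13.4 − T_b) = 20.3·(26.0 − T_b)
T_b = (52.7·13.4 − 20.3·26.0) / (52.7 − 20.3) = 178.38 / 32.4 = 5.506 °C ≈ 5.5 °C.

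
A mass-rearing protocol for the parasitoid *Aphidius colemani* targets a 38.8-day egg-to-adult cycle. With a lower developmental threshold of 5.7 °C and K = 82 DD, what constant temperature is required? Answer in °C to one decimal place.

Required daily accumulation = 82 / 38.8 = 2.113 DD/day.
T = T_base + 2.113 = 5.7 + 2.113 = 7.813 ≈ 7.8 °C.

7.8 °C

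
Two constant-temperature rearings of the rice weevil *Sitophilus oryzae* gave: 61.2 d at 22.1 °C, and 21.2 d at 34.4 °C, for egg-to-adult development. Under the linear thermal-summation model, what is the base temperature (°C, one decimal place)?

15.6 °C

Linear rate model ⇒ the product D·(T − T_b) is constant across temperatures.
61.2·(22.1 − T_b) = 21.2·(34.4 − T_b)
T_b = (61.2·22.1 − 21.2·34.4) / (61.2 − 21.2) = 623.24 / 40.0 = 15.581 °C ≈ 15.6 °C.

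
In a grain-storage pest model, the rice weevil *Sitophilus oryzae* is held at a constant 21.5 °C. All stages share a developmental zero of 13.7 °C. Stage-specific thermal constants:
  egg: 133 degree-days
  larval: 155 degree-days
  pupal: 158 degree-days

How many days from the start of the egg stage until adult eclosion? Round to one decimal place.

57.2 days

Daily accumulation at 21.5 °C = 21.5 − 13.7 = 7.8 DD/day.
Total K = 133 + 155 + 158 = 446 DD.
Total duration = 446 / 7.8 = 57.179 ≈ 57.2 days.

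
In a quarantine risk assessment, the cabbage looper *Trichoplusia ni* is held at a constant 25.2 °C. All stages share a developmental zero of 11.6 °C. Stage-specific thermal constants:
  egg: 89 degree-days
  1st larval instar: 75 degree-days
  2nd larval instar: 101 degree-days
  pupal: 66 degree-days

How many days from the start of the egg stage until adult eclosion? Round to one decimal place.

Daily accumulation at 25.2 °C = 25.2 − 11.6 = 13.6 DD/day.
Total K = 89 + 75 + 101 + 66 = 331 DD.
Total duration = 331 / 13.6 = 24.338 ≈ 24.3 days.

24.3 days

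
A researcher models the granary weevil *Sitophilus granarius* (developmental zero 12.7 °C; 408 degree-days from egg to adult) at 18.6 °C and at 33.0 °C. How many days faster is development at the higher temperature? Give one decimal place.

49.1 days

At 18.6 °C: 408 / (18.6 − 12.7) = 408 / 5.9 = 69.153 d.
At 33.0 °C: 408 / (33.0 − 12.7) = 408 / 20.3 = 20.099 d.
Difference = |69.153 − 20.099| = 49.054 ≈ 49.1 days.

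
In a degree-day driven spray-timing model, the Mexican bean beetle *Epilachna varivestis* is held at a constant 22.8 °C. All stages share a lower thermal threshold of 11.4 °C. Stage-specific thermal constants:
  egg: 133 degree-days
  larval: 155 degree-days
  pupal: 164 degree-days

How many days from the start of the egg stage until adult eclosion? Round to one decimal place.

Daily accumulation at 22.8 °C = 22.8 − 11.4 = 11.4 DD/day.
Total K = 133 + 155 + 164 = 452 DD.
Total duration = 452 / 11.4 = 39.649 ≈ 39.6 days.

39.6 days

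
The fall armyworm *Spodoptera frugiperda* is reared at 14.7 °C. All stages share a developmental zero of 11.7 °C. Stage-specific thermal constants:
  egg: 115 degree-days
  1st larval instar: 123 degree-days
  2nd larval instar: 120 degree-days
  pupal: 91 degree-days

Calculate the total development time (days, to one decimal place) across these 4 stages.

149.7 days

Daily accumulation at 14.7 °C = 14.7 − 11.7 = 3.0 DD/day.
Total K = 115 + 123 + 120 + 91 = 449 DD.
Total duration = 449 / 3.0 = 149.667 ≈ 149.7 days.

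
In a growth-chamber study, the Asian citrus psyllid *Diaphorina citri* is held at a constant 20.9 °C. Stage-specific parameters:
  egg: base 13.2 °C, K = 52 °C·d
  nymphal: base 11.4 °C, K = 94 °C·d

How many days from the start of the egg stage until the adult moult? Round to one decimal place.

egg: 52 / (20.9 − 13.2) = 52 / 7.7 = 6.753 d.
nymphal: 94 / (20.9 − 11.4) = 94 / 9.5 = 9.895 d.
Sum = 16.648 ≈ 16.6 days.

16.6 days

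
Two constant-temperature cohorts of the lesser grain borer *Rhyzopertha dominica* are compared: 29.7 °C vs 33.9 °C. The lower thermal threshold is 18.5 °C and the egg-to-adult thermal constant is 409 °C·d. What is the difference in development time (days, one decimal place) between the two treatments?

At 29.7 °C: 409 / (29.7 − 18.5) = 409 / 11.2 = 36.518 d.
At 33.9 °C: 409 / (33.9 − 18.5) = 409 / 15.4 = 26.558 d.
Difference = |36.518 − 26.558| = 9.959 ≈ 10.0 days.

10.0 days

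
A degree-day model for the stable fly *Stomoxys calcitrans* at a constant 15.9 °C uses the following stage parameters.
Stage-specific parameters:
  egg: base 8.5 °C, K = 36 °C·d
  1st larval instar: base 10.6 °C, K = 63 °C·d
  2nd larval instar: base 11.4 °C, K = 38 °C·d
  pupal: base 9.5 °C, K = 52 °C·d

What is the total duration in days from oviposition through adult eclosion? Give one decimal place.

egg: 36 / (15.9 − 8.5) = 36 / 7.4 = 4.865 d.
1st larval instar: 63 / (15.9 − 10.6) = 63 / 5.3 = 11.887 d.
2nd larval instar: 38 / (15.9 − 11.4) = 38 / 4.5 = 8.444 d.
pupal: 52 / (15.9 − 9.5) = 52 / 6.4 = 8.125 d.
Sum = 33.321 ≈ 33.3 days.

33.3 days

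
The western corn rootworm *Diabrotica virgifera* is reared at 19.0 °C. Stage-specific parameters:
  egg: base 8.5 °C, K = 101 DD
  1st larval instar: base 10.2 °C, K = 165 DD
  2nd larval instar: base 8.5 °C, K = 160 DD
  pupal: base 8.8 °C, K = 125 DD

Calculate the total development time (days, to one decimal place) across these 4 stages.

egg: 101 / (19.0 − 8.5) = 101 / 10.5 = 9.619 d.
1st larval instar: 165 / (19.0 − 10.2) = 165 / 8.8 = 18.750 d.
2nd larval instar: 160 / (19.0 − 8.5) = 160 / 10.5 = 15.238 d.
pupal: 125 / (19.0 − 8.8) = 125 / 10.2 = 12.255 d.
Sum = 55.862 ≈ 55.9 days.

55.9 days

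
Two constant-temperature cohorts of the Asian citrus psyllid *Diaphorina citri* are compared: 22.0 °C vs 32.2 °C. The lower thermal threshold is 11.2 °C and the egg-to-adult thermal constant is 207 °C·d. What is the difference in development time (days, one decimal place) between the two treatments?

At 22.0 °C: 207 / (22.0 − 11.2) = 207 / 10.8 = 19.167 d.
At 32.2 °C: 207 / (32.2 − 11.2) = 207 / 21.0 = 9.857 d.
Difference = |19.167 − 9.857| = 9.310 ≈ 9.3 days.

9.3 days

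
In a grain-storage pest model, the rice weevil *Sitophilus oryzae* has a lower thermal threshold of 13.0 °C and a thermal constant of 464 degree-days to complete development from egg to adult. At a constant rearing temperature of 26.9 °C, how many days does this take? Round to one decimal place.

33.4 days

Daily accumulation = 26.9 − 13.0 = 13.9 DD/day.
Duration = 464 / 13.9 = 33.381 ≈ 33.4 days.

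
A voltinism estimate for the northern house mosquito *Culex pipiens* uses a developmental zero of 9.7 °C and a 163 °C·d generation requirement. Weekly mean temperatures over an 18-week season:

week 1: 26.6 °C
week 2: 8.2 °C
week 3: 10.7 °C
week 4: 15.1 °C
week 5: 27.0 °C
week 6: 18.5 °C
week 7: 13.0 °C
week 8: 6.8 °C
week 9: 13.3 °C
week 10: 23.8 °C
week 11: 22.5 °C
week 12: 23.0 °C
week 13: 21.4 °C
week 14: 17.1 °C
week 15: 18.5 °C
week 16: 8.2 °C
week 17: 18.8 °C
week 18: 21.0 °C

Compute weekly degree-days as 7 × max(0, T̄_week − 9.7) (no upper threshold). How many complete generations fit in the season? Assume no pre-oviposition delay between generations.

Weekly DD (7 × max(0, T̄ − 9.7)): 118.3, 0.0, 7.0, 37.8, 121.1, 61.6, 23.1, 0.0, 25.2, 98.7, 89.6, 93.1, 81.9, 51.8, 61.6, 0.0, 63.7, 79.1.
Season total = 1013.6 DD.
Complete generations = ⌊1013.6 / 163⌋ = 6.

6 generations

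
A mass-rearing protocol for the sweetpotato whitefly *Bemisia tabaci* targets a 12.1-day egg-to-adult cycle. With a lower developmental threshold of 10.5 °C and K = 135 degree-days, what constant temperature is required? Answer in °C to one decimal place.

21.7 °C

Required daily accumulation = 135 / 12.1 = 11.157 DD/day.
T = T_base + 11.157 = 10.5 + 11.157 = 21.657 ≈ 21.7 °C.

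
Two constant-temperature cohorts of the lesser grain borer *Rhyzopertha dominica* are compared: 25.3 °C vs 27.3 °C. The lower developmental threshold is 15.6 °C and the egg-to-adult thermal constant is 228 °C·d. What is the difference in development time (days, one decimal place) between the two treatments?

At 25.3 °C: 228 / (25.3 − 15.6) = 228 / 9.7 = 23.505 d.
At 27.3 °C: 228 / (27.3 − 15.6) = 228 / 11.7 = 19.487 d.
Difference = |23.505 − 19.487| = 4.018 ≈ 4.0 days.

4.0 days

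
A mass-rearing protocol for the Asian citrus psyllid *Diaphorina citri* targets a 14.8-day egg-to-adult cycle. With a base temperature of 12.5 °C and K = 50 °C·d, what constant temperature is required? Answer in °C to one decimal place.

15.9 °C

Required daily accumulation = 50 / 14.8 = 3.378 DD/day.
T = T_base + 3.378 = 12.5 + 3.378 = 15.878 ≈ 15.9 °C.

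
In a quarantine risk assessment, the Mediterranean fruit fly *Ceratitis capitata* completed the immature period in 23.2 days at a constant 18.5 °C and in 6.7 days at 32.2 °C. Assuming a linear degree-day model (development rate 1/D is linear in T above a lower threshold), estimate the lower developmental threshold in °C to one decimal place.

Linear rate model ⇒ the product D·(T − T_b) is constant across temperatures.
23.2·(18.5 − T_b) = 6.7·(32.2 − T_b)
T_b = (23.2·18.5 − 6.7·32.2) / (23.2 − 6.7) = 213.46 / 16.5 = 12.937 °C ≈ 12.9 °C.

12.9 °C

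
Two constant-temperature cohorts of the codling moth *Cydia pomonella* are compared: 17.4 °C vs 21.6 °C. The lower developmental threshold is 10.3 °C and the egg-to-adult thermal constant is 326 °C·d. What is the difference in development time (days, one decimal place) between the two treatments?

17.1 days

At 17.4 °C: 326 / (17.4 − 10.3) = 326 / 7.1 = 45.915 d.
At 21.6 °C: 326 / (21.6 − 10.3) = 326 / 11.3 = 28.850 d.
Difference = |45.915 − 28.850| = 17.066 ≈ 17.1 days.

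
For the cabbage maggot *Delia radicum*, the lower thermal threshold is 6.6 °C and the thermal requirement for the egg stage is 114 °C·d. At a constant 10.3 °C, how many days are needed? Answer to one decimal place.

Daily accumulation = 10.3 − 6.6 = 3.7 DD/day.
Duration = 114 / 3.7 = 30.811 ≈ 30.8 days.

30.8 days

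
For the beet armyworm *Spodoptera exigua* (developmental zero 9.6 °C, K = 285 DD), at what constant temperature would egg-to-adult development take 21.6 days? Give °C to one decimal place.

22.8 °C

Required daily accumulation = 285 / 21.6 = 13.194 DD/day.
T = T_base + 13.194 = 9.6 + 13.194 = 22.794 ≈ 22.8 °C.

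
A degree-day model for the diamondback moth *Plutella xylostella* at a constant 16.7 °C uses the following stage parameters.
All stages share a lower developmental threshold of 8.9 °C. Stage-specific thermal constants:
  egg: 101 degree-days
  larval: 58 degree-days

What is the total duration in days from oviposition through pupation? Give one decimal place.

Daily accumulation at 16.7 °C = 16.7 − 8.9 = 7.8 DD/day.
Total K = 101 + 58 = 159 DD.
Total duration = 159 / 7.8 = 20.385 ≈ 20.4 days.

20.4 days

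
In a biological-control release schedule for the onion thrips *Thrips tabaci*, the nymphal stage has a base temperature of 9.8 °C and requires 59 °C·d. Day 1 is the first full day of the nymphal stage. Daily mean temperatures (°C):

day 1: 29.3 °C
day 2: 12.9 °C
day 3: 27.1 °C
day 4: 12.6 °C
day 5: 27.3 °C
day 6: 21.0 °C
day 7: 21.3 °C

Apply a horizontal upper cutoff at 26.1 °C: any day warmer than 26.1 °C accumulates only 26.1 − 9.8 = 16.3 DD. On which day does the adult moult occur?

Daily DD above 9.8 °C (capped at 16.3): 16.3, 3.1, 16.3, 2.8, 16.3, 11.2, 11.5.
Cumulative: 16.3, 19.4, 35.7, 38.5, 54.8, 66.0, 77.5.
The total first reaches 59 DD on day 6.

day 6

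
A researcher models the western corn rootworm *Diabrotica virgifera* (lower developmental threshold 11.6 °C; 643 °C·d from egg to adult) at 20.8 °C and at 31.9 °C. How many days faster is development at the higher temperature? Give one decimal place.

38.2 days

At 20.8 °C: 643 / (20.8 − 11.6) = 643 / 9.2 = 69.891 d.
At 31.9 °C: 643 / (31.9 − 11.6) = 643 / 20.3 = 31.675 d.
Difference = |69.891 − 31.675| = 38.216 ≈ 38.2 days.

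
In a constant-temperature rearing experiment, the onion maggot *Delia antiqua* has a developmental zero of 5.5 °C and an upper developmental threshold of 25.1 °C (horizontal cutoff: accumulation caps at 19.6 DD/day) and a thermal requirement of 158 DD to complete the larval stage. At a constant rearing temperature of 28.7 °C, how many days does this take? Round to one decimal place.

Temperature 28.7 °C exceeds the upper threshold, so daily accumulation caps at 25.1 − 5.5 = 19.6 DD/day.
Duration = 158 / 19.6 = 8.061 ≈ 8.1 days.

8.1 days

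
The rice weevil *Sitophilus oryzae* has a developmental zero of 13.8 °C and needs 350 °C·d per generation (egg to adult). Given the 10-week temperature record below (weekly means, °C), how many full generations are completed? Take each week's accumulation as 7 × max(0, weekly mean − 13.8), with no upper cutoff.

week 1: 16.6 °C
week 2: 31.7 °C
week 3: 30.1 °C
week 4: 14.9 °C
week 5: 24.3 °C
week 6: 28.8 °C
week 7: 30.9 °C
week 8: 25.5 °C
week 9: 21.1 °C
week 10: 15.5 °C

Weekly DD (7 × max(0, T̄ − 13.8)): 19.6, 125.3, 114.1, 7.7, 73.5, 105.0, 119.7, 81.9, 51.1, 11.9.
Season total = 709.8 DD.
Complete generations = ⌊709.8 / 350⌋ = 2.

2 generations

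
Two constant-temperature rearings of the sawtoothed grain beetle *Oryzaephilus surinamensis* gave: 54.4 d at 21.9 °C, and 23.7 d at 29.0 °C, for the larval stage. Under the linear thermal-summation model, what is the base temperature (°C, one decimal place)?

Linear rate model ⇒ the product D·(T − T_b) is constant across temperatures.
54.4·(21.9 − T_b) = 23.7·(29.0 − T_b)
T_b = (54.4·21.9 − 23.7·29.0) / (54.4 − 23.7) = 504.06 / 30.7 = 16.419 °C ≈ 16.4 °C.

16.4 °C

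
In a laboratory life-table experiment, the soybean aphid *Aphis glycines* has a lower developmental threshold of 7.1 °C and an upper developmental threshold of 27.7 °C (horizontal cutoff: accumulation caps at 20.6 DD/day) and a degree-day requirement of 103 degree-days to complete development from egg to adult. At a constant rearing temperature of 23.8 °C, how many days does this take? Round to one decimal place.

6.2 days

Daily accumulation = 23.8 − 7.1 = 16.7 DD/day.
Duration = 103 / 16.7 = 6.168 ≈ 6.2 days.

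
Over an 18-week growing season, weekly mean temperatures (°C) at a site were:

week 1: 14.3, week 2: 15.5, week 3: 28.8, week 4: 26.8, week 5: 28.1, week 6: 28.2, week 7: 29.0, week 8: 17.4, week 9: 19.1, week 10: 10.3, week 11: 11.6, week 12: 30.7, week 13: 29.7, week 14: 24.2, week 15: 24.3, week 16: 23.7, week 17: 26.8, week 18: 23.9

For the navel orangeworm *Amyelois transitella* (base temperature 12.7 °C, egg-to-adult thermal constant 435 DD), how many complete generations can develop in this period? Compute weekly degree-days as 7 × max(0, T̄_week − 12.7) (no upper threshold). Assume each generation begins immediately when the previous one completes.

3 generations

Weekly DD (7 × max(0, T̄ − 12.7)): 11.2, 19.6, 112.7, 98.7, 107.8, 108.5, 114.1, 32.9, 44.8, 0.0, 0.0, 126.0, 119.0, 80.5, 81.2, 77.0, 98.7, 78.4.
Season total = 1311.1 DD.
Complete generations = ⌊1311.1 / 435⌋ = 3.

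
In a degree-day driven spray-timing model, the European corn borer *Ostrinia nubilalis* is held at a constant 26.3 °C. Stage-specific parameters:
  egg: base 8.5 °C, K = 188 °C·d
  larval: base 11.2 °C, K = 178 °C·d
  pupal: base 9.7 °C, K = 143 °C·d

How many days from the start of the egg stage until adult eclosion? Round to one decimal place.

egg: 188 / (26.3 − 8.5) = 188 / 17.8 = 10.562 d.
larval: 178 / (26.3 − 11.2) = 178 / 15.1 = 11.788 d.
pupal: 143 / (26.3 − 9.7) = 143 / 16.6 = 8.614 d.
Sum = 30.964 ≈ 31.0 days.

31.0 days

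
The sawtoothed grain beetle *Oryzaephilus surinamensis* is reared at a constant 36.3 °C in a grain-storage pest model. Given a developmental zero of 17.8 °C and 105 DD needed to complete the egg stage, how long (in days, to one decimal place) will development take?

5.7 days

Daily accumulation = 36.3 − 17.8 = 18.5 DD/day.
Duration = 105 / 18.5 = 5.676 ≈ 5.7 days.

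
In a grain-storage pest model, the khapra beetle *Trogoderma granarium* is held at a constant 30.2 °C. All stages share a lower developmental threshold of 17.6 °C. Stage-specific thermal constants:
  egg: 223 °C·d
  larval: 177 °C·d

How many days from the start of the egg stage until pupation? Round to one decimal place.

31.7 days

Daily accumulation at 30.2 °C = 30.2 − 17.6 = 12.6 DD/day.
Total K = 223 + 177 = 400 DD.
Total duration = 400 / 12.6 = 31.746 ≈ 31.7 days.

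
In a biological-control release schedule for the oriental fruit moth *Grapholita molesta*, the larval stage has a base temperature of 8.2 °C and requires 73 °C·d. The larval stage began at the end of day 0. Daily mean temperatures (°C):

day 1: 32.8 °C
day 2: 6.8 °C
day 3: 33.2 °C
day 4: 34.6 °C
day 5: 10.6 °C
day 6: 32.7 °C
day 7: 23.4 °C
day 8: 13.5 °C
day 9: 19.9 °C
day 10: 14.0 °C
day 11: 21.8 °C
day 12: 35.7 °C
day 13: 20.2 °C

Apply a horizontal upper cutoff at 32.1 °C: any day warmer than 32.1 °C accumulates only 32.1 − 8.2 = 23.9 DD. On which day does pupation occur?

Daily DD above 8.2 °C (capped at 23.9): 23.9, 0.0, 23.9, 23.9, 2.4, 23.9, 15.2, 5.3, 11.7, 5.8, 13.6, 23.9, 12.0.
Cumulative: 23.9, 23.9, 47.8, 71.7, 74.1, 98.0, 113.2, 118.5, 130.2, 136.0, 149.6, 173.5, 185.5.
The total first reaches 73 DD on day 5.

day 5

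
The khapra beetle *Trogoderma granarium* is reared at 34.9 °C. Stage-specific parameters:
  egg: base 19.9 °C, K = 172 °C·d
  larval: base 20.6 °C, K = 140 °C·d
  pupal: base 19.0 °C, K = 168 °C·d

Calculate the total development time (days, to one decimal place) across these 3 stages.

egg: 172 / (34.9 − 19.9) = 172 / 15.0 = 11.467 d.
larval: 140 / (34.9 − 20.6) = 140 / 14.3 = 9.790 d.
pupal: 168 / (34.9 − 19.0) = 168 / 15.9 = 10.566 d.
Sum = 31.823 ≈ 31.8 days.

31.8 days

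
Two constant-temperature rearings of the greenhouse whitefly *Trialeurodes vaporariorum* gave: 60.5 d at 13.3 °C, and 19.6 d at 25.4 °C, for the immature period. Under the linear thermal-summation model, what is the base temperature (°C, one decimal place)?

7.5 °C

Under the model K = D·(T − T_b), so D₁·(T₁ − T_b) = D₂·(T₂ − T_b).
60.5·(13.3 − T_b) = 19.6·(25.4 − T_b)
T_b = (60.5·13.3 − 19.6·25.4) / (60.5 − 19.6) = 306.81 / 40.9 = 7.501 °C ≈ 7.5 °C.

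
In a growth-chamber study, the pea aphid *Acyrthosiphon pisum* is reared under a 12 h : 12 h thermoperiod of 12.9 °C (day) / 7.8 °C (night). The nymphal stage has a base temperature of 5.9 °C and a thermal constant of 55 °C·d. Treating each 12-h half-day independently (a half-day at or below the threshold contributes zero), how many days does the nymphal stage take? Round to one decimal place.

Day half: max(0, 12.9 − 5.9) × 0.5 = 7.0 × 0.5 = 3.50 DD.
Night half: max(0, 7.8 − 5.9) × 0.5 = 1.9 × 0.5 = 0.95 DD.
Per 24 h: 4.45 DD/day.
Duration = 55 / 4.45 = 12.360 ≈ 12.4 days.

12.4 days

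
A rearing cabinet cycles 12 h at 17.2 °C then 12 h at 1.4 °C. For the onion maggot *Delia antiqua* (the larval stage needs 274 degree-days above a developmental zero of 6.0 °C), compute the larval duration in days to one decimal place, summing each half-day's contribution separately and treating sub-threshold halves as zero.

Day half: max(0, 17.2 − 6.0) × 0.5 = 11.2 × 0.5 = 5.60 DD.
Night half: max(0, 1.4 − 6.0) × 0.5 = 0.0 × 0.5 = 0.00 DD.
Per 24 h: 5.60 DD/day.
Duration = 274 / 5.60 = 48.929 ≈ 48.9 days.

48.9 days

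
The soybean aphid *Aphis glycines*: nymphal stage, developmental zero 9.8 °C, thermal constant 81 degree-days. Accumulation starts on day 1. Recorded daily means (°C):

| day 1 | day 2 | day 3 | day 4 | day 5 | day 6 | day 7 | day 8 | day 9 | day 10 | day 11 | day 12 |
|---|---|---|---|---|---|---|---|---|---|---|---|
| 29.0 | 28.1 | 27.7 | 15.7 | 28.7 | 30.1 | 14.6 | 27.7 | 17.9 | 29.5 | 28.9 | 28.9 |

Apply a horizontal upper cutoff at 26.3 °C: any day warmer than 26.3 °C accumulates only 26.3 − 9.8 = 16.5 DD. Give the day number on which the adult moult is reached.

Daily DD above 9.8 °C (capped at 16.5): 16.5, 16.5, 16.5, 5.9, 16.5, 16.5, 4.8, 16.5, 8.1, 16.5, 16.5, 16.5.
Cumulative: 16.5, 33.0, 49.5, 55.4, 71.9, 88.4, 93.2, 109.7, 117.8, 134.3, 150.8, 167.3.
The total first reaches 81 DD on day 6.

day 6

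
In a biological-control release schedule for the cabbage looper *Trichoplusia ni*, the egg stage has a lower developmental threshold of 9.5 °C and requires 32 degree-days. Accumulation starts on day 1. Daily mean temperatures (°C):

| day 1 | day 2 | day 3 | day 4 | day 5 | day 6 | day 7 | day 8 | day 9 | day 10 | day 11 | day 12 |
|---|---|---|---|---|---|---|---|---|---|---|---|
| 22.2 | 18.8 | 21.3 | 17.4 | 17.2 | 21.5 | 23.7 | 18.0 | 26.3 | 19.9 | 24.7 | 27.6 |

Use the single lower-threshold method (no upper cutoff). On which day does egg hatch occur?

day 3

Daily DD above 9.5 °C: 12.7, 9.3, 11.8, 7.9, 7.7, 12.0, 14.2, 8.5, 16.8, 10.4, 15.2, 18.1.
Cumulative: 12.7, 22.0, 33.8, 41.7, 49.4, 61.4, 75.6, 84.1, 100.9, 111.3, 126.5, 144.6.
The total first reaches 32 DD on day 3.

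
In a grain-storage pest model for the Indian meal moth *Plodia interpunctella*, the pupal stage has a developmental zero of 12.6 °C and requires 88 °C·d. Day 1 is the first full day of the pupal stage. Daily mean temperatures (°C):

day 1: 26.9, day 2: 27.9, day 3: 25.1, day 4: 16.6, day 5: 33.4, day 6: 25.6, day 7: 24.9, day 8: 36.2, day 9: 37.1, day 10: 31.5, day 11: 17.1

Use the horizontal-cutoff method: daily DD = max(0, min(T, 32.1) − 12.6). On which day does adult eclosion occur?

Daily DD above 12.6 °C (capped at 19.5): 14.3, 15.3, 12.5, 4.0, 19.5, 13.0, 12.3, 19.5, 19.5, 18.9, 4.5.
Cumulative: 14.3, 29.6, 42.1, 46.1, 65.6, 78.6, 90.9, 110.4, 129.9, 148.8, 153.3.
The total first reaches 88 DD on day 7.

day 7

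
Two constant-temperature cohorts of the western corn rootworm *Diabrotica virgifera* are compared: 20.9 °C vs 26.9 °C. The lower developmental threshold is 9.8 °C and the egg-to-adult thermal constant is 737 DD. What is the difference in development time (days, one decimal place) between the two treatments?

At 20.9 °C: 737 / (20.9 − 9.8) = 737 / 11.1 = 66.396 d.
At 26.9 °C: 737 / (26.9 − 9.8) = 737 / 17.1 = 43.099 d.
Difference = |66.396 − 43.099| = 23.297 ≈ 23.3 days.

23.3 days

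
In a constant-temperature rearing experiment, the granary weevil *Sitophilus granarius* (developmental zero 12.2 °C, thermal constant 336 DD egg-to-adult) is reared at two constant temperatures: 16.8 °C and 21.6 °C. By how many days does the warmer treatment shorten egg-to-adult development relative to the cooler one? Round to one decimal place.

37.3 days

At 16.8 °C: 336 / (16.8 − 12.2) = 336 / 4.6 = 73.043 d.
At 21.6 °C: 336 / (21.6 − 12.2) = 336 / 9.4 = 35.745 d.
Difference = |73.043 − 35.745| = 37.299 ≈ 37.3 days.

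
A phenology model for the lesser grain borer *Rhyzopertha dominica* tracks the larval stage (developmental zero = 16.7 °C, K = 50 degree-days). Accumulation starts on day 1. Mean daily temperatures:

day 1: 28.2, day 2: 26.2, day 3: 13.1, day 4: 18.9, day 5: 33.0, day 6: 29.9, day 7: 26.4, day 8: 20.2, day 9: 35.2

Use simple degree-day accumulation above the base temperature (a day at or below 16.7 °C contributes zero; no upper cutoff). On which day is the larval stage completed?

Daily DD above 16.7 °C: 11.5, 9.5, 0.0, 2.2, 16.3, 13.2, 9.7, 3.5, 18.5.
Cumulative: 11.5, 21.0, 21.0, 23.2, 39.5, 52.7, 62.4, 65.9, 84.4.
The total first reaches 50 DD on day 6.

day 6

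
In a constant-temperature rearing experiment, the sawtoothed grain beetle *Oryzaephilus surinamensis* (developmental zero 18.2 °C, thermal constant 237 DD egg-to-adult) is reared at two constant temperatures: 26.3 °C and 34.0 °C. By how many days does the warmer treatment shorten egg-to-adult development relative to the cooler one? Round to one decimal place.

At 26.3 °C: 237 / (26.3 − 18.2) = 237 / 8.1 = 29.259 d.
At 34.0 °C: 237 / (34.0 − 18.2) = 237 / 15.8 = 15.000 d.
Difference = |29.259 − 15.000| = 14.259 ≈ 14.3 days.

14.3 days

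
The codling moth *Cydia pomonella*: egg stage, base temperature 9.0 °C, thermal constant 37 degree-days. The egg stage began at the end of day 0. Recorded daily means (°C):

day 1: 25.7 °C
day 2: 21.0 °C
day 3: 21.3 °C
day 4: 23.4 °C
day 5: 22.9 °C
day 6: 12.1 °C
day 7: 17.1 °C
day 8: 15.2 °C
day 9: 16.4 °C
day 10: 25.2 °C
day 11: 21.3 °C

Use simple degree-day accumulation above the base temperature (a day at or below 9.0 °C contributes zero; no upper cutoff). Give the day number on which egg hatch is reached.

day 3

Daily DD above 9.0 °C: 16.7, 12.0, 12.3, 14.4, 13.9, 3.1, 8.1, 6.2, 7.4, 16.2, 12.3.
Cumulative: 16.7, 28.7, 41.0, 55.4, 69.3, 72.4, 80.5, 86.7, 94.1, 110.3, 122.6.
The total first reaches 37 DD on day 3.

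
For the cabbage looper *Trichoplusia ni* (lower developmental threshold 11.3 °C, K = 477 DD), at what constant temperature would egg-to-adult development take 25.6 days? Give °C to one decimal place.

Required daily accumulation = 477 / 25.6 = 18.633 DD/day.
T = T_base + 18.633 = 11.3 + 18.633 = 29.933 ≈ 29.9 °C.

29.9 °C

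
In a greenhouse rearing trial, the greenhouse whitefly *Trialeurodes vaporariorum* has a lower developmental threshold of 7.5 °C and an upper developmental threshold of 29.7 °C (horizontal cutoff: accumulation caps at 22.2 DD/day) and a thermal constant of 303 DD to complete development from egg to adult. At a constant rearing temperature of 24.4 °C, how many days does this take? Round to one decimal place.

Daily accumulation = 24.4 − 7.5 = 16.9 DD/day.
Duration = 303 / 16.9 = 17.929 ≈ 17.9 days.

17.9 days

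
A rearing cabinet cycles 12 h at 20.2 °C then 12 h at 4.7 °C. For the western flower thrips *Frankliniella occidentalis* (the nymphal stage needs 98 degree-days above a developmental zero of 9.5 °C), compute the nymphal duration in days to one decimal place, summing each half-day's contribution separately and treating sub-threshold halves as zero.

Day half: max(0, 20.2 − 9.5) × 0.5 = 10.7 × 0.5 = 5.35 DD.
Night half: max(0, 4.7 − 9.5) × 0.5 = 0.0 × 0.5 = 0.00 DD.
Per 24 h: 5.35 DD/day.
Duration = 98 / 5.35 = 18.318 ≈ 18.3 days.

18.3 days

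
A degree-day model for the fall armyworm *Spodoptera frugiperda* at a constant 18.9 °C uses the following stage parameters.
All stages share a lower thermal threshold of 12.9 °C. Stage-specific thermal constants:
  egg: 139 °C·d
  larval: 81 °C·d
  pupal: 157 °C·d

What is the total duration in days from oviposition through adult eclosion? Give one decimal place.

62.8 days

Daily accumulation at 18.9 °C = 18.9 − 12.9 = 6.0 DD/day.
Total K = 139 + 81 + 157 = 377 DD.
Total duration = 377 / 6.0 = 62.833 ≈ 62.8 days.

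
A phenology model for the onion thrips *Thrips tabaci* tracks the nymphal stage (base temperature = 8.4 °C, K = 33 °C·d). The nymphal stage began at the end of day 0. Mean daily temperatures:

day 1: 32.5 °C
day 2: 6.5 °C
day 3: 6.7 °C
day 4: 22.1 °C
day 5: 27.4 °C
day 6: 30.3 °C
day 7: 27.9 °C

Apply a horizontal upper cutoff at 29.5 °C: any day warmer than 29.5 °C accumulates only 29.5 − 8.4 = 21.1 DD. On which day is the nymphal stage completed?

day 4

Daily DD above 8.4 °C (capped at 21.1): 21.1, 0.0, 0.0, 13.7, 19.0, 21.1, 19.5.
Cumulative: 21.1, 21.1, 21.1, 34.8, 53.8, 74.9, 94.4.
The total first reaches 33 DD on day 4.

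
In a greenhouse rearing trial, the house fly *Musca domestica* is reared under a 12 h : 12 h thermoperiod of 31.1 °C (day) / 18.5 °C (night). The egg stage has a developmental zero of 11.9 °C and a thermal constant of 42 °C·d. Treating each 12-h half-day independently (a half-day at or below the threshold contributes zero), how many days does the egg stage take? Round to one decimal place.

3.3 days

Day half: max(0, 31.1 − 11.9) × 0.5 = 19.2 × 0.5 = 9.60 DD.
Night half: max(0, 18.5 − 11.9) × 0.5 = 6.6 × 0.5 = 3.30 DD.
Per 24 h: 12.90 DD/day.
Duration = 42 / 12.90 = 3.256 ≈ 3.3 days.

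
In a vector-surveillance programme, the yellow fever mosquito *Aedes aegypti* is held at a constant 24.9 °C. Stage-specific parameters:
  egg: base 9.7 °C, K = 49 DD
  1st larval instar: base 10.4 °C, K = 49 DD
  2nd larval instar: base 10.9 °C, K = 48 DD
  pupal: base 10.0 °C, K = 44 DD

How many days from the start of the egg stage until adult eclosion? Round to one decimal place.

egg: 49 / (24.9 − 9.7) = 49 / 15.2 = 3.224 d.
1st larval instar: 49 / (24.9 − 10.4) = 49 / 14.5 = 3.379 d.
2nd larval instar: 48 / (24.9 − 10.9) = 48 / 14.0 = 3.429 d.
pupal: 44 / (24.9 − 10.0) = 44 / 14.9 = 2.953 d.
Sum = 12.985 ≈ 13.0 days.

13.0 days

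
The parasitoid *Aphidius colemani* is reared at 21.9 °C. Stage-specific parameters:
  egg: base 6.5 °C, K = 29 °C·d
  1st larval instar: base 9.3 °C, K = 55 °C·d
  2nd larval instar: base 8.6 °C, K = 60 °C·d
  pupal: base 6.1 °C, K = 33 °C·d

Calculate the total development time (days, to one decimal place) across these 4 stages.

12.8 days

egg: 29 / (21.9 − 6.5) = 29 / 15.4 = 1.883 d.
1st larval instar: 55 / (21.9 − 9.3) = 55 / 12.6 = 4.365 d.
2nd larval instar: 60 / (21.9 − 8.6) = 60 / 13.3 = 4.511 d.
pupal: 33 / (21.9 − 6.1) = 33 / 15.8 = 2.089 d.
Sum = 12.848 ≈ 12.8 days.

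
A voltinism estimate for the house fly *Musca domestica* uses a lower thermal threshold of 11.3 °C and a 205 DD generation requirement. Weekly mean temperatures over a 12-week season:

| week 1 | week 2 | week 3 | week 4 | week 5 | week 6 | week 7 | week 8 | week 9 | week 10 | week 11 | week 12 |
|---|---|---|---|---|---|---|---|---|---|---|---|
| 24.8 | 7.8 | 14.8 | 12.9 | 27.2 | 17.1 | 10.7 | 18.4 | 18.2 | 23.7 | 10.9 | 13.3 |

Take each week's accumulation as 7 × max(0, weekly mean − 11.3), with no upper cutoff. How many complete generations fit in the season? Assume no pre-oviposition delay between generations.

2 generations

Weekly DD (7 × max(0, T̄ − 11.3)): 94.5, 0.0, 24.5, 11.2, 111.3, 40.6, 0.0, 49.7, 48.3, 86.8, 0.0, 14.0.
Season total = 480.9 DD.
Complete generations = ⌊480.9 / 205⌋ = 2.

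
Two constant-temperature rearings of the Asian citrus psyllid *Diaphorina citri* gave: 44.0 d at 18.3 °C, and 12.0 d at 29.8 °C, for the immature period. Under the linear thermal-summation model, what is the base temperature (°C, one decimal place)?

14.0 °C

Under the model K = D·(T − T_b), so D₁·(T₁ − T_b) = D₂·(T₂ − T_b).
44.0·(18.3 − T_b) = 12.0·(29.8 − T_b)
T_b = (44.0·18.3 − 12.0·29.8) / (44.0 − 12.0) = 447.60 / 32.0 = 13.988 °C ≈ 14.0 °C.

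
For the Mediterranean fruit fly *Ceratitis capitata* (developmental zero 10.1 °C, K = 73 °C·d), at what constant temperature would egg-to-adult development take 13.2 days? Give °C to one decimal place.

Required daily accumulation = 73 / 13.2 = 5.530 DD/day.
T = T_base + 5.530 = 10.1 + 5.530 = 15.630 ≈ 15.6 °C.

15.6 °C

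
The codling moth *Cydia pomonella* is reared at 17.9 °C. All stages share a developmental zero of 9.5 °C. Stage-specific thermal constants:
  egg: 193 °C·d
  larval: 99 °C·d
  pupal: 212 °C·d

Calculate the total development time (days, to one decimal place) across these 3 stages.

Daily accumulation at 17.9 °C = 17.9 − 9.5 = 8.4 DD/day.
Total K = 193 + 99 + 212 = 504 DD.
Total duration = 504 / 8.4 = 60.000 ≈ 60.0 days.

60.0 days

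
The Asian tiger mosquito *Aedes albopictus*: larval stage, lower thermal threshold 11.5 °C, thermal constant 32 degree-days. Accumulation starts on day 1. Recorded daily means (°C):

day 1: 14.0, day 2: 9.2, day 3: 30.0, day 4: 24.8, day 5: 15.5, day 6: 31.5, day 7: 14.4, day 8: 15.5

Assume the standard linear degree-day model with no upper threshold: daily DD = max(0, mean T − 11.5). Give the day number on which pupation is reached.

day 4

Daily DD above 11.5 °C: 2.5, 0.0, 18.5, 13.3, 4.0, 20.0, 2.9, 4.0.
Cumulative: 2.5, 2.5, 21.0, 34.3, 38.3, 58.3, 61.2, 65.2.
The total first reaches 32 DD on day 4.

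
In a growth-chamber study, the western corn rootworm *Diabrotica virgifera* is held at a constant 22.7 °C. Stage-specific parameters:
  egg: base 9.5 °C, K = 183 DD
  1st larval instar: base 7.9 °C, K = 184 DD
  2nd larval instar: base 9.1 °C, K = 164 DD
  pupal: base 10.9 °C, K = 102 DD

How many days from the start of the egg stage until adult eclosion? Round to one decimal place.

egg: 183 / (22.7 − 9.5) = 183 / 13.2 = 13.864 d.
1st larval instar: 184 / (22.7 − 7.9) = 184 / 14.8 = 12.432 d.
2nd larval instar: 164 / (22.7 − 9.1) = 164 / 13.6 = 12.059 d.
pupal: 102 / (22.7 − 10.9) = 102 / 11.8 = 8.644 d.
Sum = 46.999 ≈ 47.0 days.

47.0 days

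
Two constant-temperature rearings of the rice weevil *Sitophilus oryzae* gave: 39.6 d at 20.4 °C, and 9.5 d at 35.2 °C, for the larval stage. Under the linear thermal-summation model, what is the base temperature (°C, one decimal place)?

Linear rate model ⇒ the product D·(T − T_b) is constant across temperatures.
39.6·(20.4 − T_b) = 9.5·(35.2 − T_b)
T_b = (39.6·20.4 − 9.5·35.2) / (39.6 − 9.5) = 473.44 / 30.1 = 15.729 °C ≈ 15.7 °C.

15.7 °C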